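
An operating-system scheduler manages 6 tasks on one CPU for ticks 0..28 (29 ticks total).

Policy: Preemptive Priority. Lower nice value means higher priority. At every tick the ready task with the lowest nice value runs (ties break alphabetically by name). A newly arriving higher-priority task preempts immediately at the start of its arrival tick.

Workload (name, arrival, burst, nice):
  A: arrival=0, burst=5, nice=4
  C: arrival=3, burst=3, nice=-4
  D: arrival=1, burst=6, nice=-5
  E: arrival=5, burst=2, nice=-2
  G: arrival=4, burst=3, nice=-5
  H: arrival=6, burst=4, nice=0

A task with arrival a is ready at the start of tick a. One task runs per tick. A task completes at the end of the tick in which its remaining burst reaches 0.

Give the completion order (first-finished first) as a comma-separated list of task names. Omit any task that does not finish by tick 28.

t=0: ready={A} → run A
t=1: ready={A,D} → run D
t=2: ready={A,D} → run D
t=3: ready={A,C,D} → run D
t=4: ready={A,C,D,G} → run D
t=5: ready={A,C,D,E,G} → run D
t=6: ready={A,C,D,E,G,H} → run D
t=7: ready={A,C,E,G,H} → run G
t=8: ready={A,C,E,G,H} → run G
t=9: ready={A,C,E,G,H} → run G
t=10: ready={A,C,E,H} → run C
t=11: ready={A,C,E,H} → run C
t=12: ready={A,C,E,H} → run C
t=13: ready={A,E,H} → run E
t=14: ready={A,E,H} → run E
t=15: ready={A,H} → run H
t=16: ready={A,H} → run H
t=17: ready={A,H} → run H
t=18: ready={A,H} → run H
t=19: ready={A} → run A
t=20: ready={A} → run A
t=21: ready={A} → run A
t=22: ready={A} → run A
t=23: (idle)
t=24: (idle)
t=25: (idle)
t=26: (idle)
t=27: (idle)
t=28: (idle)

completion order = D, G, C, E, H, A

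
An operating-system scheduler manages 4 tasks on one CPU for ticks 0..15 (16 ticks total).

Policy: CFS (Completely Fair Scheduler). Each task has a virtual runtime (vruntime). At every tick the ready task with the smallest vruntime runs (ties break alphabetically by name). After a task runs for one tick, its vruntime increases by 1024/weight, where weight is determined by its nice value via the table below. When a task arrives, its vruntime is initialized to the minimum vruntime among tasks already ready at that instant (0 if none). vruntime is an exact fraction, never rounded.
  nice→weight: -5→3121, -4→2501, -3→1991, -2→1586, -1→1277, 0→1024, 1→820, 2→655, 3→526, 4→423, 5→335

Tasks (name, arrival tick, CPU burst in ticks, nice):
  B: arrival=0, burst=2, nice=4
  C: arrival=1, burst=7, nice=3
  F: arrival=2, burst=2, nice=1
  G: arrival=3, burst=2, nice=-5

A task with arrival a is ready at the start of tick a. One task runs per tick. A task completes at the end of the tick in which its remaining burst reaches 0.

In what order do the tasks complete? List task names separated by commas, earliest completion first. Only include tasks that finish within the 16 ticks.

t=0: vr[B=0] → run B
t=1: vr[B=1024/423 C=1024/423] → run B
t=2: vr[C=1024/423 F=1024/423] → run C
t=3: vr[C=485888/111249 F=1024/423 G=1024/423] → run F
t=4: vr[C=485888/111249 F=318208/86715 G=1024/423] → run G
t=5: vr[C=485888/111249 F=318208/86715 G=3629056/1320183] → run G
t=6: vr[C=485888/111249 F=318208/86715] → run F
t=7: vr[C=485888/111249] → run C
t=8: vr[C=702464/111249] → run C
t=9: vr[C=919040/111249] → run C
t=10: vr[C=1135616/111249] → run C
t=11: vr[C=1352192/111249] → run C
t=12: vr[C=1568768/111249] → run C
t=13: (idle)
t=14: (idle)
t=15: (idle)

completion order = B, G, F, C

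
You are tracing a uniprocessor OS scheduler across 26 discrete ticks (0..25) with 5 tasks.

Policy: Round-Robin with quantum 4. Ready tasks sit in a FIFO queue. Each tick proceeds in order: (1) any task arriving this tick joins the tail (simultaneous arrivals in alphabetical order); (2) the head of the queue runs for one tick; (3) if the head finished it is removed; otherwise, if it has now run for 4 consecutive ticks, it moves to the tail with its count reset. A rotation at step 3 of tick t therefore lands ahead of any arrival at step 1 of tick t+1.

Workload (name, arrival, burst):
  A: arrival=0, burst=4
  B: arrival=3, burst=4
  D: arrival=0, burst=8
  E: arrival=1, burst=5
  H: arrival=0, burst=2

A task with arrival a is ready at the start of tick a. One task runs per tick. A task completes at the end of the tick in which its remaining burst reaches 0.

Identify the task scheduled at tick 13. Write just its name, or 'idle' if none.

running at tick 13 = E

t=0: queue=[A,D,H] q_used=0 → run A
t=1: queue=[A,D,H,E] q_used=1 → run A
t=2: queue=[A,D,H,E] q_used=2 → run A
t=3: queue=[A,D,H,E,B] q_used=3 → run A
t=4: queue=[D,H,E,B] q_used=0 → run D
t=5: queue=[D,H,E,B] q_used=1 → run D
t=6: queue=[D,H,E,B] q_used=2 → run D
t=7: queue=[D,H,E,B] q_used=3 → run D
t=8: queue=[H,E,B,D] q_used=0 → run H
t=9: queue=[H,E,B,D] q_used=1 → run H
t=10: queue=[E,B,D] q_used=0 → run E
t=11: queue=[E,B,D] q_used=1 → run E
t=12: queue=[E,B,D] q_used=2 → run E
t=13: queue=[E,B,D] q_used=3 → run E
t=14: queue=[B,D,E] q_used=0 → run B
t=15: queue=[B,D,E] q_used=1 → run B
t=16: queue=[B,D,E] q_used=2 → run B
t=17: queue=[B,D,E] q_used=3 → run B
t=18: queue=[D,E] q_used=0 → run D
t=19: queue=[D,E] q_used=1 → run D
t=20: queue=[D,E] q_used=2 → run D
t=21: queue=[D,E] q_used=3 → run D
t=22: queue=[E] q_used=0 → run E
t=23: (idle)
t=24: (idle)
t=25: (idle)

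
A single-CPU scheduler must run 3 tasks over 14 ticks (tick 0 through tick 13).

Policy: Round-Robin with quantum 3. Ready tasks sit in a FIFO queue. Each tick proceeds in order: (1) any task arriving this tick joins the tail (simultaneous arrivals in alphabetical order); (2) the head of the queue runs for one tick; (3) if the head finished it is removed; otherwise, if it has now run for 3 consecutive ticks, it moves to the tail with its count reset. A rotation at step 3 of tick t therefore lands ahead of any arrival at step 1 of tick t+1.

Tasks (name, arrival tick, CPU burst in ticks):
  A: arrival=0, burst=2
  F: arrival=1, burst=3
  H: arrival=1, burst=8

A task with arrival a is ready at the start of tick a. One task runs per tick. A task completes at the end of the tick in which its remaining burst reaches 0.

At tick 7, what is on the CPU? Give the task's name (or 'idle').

running at tick 7 = H

t=0: queue=[A] q_used=0 → run A
t=1: queue=[A,F,H] q_used=1 → run A
t=2: queue=[F,H] q_used=0 → run F
t=3: queue=[F,H] q_used=1 → run F
t=4: queue=[F,H] q_used=2 → run F
t=5: queue=[H] q_used=0 → run H
t=6: queue=[H] q_used=1 → run H
t=7: queue=[H] q_used=2 → run H
t=8: queue=[H] q_used=0 → run H
t=9: queue=[H] q_used=1 → run H
t=10: queue=[H] q_used=2 → run H
t=11: queue=[H] q_used=0 → run H
t=12: queue=[H] q_used=1 → run H
t=13: (idle)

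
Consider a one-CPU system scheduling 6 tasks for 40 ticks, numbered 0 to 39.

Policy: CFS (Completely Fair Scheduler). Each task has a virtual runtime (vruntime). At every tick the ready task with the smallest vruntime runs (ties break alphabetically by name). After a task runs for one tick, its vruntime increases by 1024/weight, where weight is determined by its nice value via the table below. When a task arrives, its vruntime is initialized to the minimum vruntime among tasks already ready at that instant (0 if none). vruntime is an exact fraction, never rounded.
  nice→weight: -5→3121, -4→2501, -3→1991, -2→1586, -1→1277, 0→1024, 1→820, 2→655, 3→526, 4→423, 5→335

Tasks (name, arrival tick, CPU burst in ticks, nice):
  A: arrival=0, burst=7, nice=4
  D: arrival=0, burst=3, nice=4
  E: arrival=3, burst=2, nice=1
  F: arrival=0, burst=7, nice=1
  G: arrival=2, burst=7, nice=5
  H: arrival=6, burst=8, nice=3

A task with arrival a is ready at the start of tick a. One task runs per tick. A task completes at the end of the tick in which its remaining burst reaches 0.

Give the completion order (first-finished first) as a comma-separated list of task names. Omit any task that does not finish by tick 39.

t=0: vr[A=0 D=0 F=0] → run A
t=1: vr[A=1024/423 D=0 F=0] → run D
t=2: vr[A=1024/423 D=1024/423 F=0 G=0] → run F
t=3: vr[A=1024/423 D=1024/423 E=0 F=256/205 G=0] → run E
t=4: vr[A=1024/423 D=1024/423 E=256/205 F=256/205 G=0] → run G
t=5: vr[A=1024/423 D=1024/423 E=256/205 F=256/205 G=1024/335] → run E
t=6: vr[A=1024/423 D=1024/423 F=256/205 G=1024/335 H=256/205] → run F
t=7: vr[A=1024/423 D=1024/423 F=512/205 G=1024/335 H=256/205] → run H
t=8: vr[A=1024/423 D=1024/423 F=512/205 G=1024/335 H=172288/53915] → run A
t=9: vr[A=2048/423 D=1024/423 F=512/205 G=1024/335 H=172288/53915] → run D
t=10: vr[A=2048/423 D=2048/423 F=512/205 G=1024/335 H=172288/53915] → run F
t=11: vr[A=2048/423 D=2048/423 F=768/205 G=1024/335 H=172288/53915] → run G
t=12: vr[A=2048/423 D=2048/423 F=768/205 G=2048/335 H=172288/53915] → run H
t=13: vr[A=2048/423 D=2048/423 F=768/205 G=2048/335 H=277248/53915] → run F
t=14: vr[A=2048/423 D=2048/423 F=1024/205 G=2048/335 H=277248/53915] → run A
t=15: vr[A=1024/141 D=2048/423 F=1024/205 G=2048/335 H=277248/53915] → run D
t=16: vr[A=1024/141 F=1024/205 G=2048/335 H=277248/53915] → run F
t=17: vr[A=1024/141 F=256/41 G=2048/335 H=277248/53915] → run H
t=18: vr[A=1024/141 F=256/41 G=2048/335 H=382208/53915] → run G
t=19: vr[A=1024/141 F=256/41 G=3072/335 H=382208/53915] → run F
t=20: vr[A=1024/141 F=1536/205 G=3072/335 H=382208/53915] → run H
t=21: vr[A=1024/141 F=1536/205 G=3072/335 H=487168/53915] → run A
t=22: vr[A=4096/423 F=1536/205 G=3072/335 H=487168/53915] → run F
t=23: vr[A=4096/423 G=3072/335 H=487168/53915] → run H
t=24: vr[A=4096/423 G=3072/335 H=592128/53915] → run G
t=25: vr[A=4096/423 G=4096/335 H=592128/53915] → run A
t=26: vr[A=5120/423 G=4096/335 H=592128/53915] → run H
t=27: vr[A=5120/423 G=4096/335 H=697088/53915] → run A
t=28: vr[A=2048/141 G=4096/335 H=697088/53915] → run G
t=29: vr[A=2048/141 G=1024/67 H=697088/53915] → run H
t=30: vr[A=2048/141 G=1024/67 H=802048/53915] → run A
t=31: vr[G=1024/67 H=802048/53915] → run H
t=32: vr[G=1024/67] → run G
t=33: vr[G=6144/335] → run G
t=34: (idle)
t=35: (idle)
t=36: (idle)
t=37: (idle)
t=38: (idle)
t=39: (idle)

completion order = E, D, F, A, H, G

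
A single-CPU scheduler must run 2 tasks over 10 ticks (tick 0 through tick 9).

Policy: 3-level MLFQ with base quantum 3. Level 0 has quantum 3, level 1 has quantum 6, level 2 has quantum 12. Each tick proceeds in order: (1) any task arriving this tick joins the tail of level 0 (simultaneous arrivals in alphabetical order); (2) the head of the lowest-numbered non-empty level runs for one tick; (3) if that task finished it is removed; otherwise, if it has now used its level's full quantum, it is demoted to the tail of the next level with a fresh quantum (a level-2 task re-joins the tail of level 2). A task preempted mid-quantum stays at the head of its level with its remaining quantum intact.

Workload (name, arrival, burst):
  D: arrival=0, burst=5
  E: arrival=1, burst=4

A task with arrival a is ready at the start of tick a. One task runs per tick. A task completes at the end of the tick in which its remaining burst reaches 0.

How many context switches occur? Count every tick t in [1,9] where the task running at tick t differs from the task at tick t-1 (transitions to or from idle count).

t=0: L0/L1/L2 = D/-/- → run D
t=1: L0/L1/L2 = DE/-/- → run D
t=2: L0/L1/L2 = DE/-/- → run D
t=3: L0/L1/L2 = E/D/- → run E
t=4: L0/L1/L2 = E/D/- → run E
t=5: L0/L1/L2 = E/D/- → run E
t=6: L0/L1/L2 = -/DE/- → run D
t=7: L0/L1/L2 = -/DE/- → run D
t=8: L0/L1/L2 = -/E/- → run E
t=9: (idle)

context switches = 4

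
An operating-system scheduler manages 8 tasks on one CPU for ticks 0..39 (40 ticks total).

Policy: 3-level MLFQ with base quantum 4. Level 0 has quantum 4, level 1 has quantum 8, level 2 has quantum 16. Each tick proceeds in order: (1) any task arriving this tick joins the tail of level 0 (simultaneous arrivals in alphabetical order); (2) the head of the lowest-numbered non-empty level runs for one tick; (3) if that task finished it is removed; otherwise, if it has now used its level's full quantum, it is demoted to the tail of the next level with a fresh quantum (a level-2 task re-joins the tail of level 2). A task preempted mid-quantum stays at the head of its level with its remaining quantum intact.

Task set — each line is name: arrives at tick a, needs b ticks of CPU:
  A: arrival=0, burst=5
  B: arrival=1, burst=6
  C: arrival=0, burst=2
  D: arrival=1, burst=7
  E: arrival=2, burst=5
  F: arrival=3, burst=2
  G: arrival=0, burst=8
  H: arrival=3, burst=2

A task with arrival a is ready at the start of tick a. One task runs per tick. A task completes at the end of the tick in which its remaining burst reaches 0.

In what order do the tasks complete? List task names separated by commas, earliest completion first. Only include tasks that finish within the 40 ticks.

t=0: L0/L1/L2 = ACG/-/- → run A
t=1: L0/L1/L2 = ACGBD/-/- → run A
t=2: L0/L1/L2 = ACGBDE/-/- → run A
t=3: L0/L1/L2 = ACGBDEFH/-/- → run A
t=4: L0/L1/L2 = CGBDEFH/A/- → run C
t=5: L0/L1/L2 = CGBDEFH/A/- → run C
t=6: L0/L1/L2 = GBDEFH/A/- → run G
t=7: L0/L1/L2 = GBDEFH/A/- → run G
t=8: L0/L1/L2 = GBDEFH/A/- → run G
t=9: L0/L1/L2 = GBDEFH/A/- → run G
t=10: L0/L1/L2 = BDEFH/AG/- → run B
t=11: L0/L1/L2 = BDEFH/AG/- → run B
t=12: L0/L1/L2 = BDEFH/AG/- → run B
t=13: L0/L1/L2 = BDEFH/AG/- → run B
t=14: L0/L1/L2 = DEFH/AGB/- → run D
t=15: L0/L1/L2 = DEFH/AGB/- → run D
t=16: L0/L1/L2 = DEFH/AGB/- → run D
t=17: L0/L1/L2 = DEFH/AGB/- → run D
t=18: L0/L1/L2 = EFH/AGBD/- → run E
t=19: L0/L1/L2 = EFH/AGBD/- → run E
t=20: L0/L1/L2 = EFH/AGBD/- → run E
t=21: L0/L1/L2 = EFH/AGBD/- → run E
t=22: L0/L1/L2 = FH/AGBDE/- → run F
t=23: L0/L1/L2 = FH/AGBDE/- → run F
t=24: L0/L1/L2 = H/AGBDE/- → run H
t=25: L0/L1/L2 = H/AGBDE/- → run H
t=26: L0/L1/L2 = -/AGBDE/- → run A
t=27: L0/L1/L2 = -/GBDE/- → run G
t=28: L0/L1/L2 = -/GBDE/- → run G
t=29: L0/L1/L2 = -/GBDE/- → run G
t=30: L0/L1/L2 = -/GBDE/- → run G
t=31: L0/L1/L2 = -/BDE/- → run B
t=32: L0/L1/L2 = -/BDE/- → run B
t=33: L0/L1/L2 = -/DE/- → run D
t=34: L0/L1/L2 = -/DE/- → run D
t=35: L0/L1/L2 = -/DE/- → run D
t=36: L0/L1/L2 = -/E/- → run E
t=37: (idle)
t=38: (idle)
t=39: (idle)

completion order = C, F, H, A, G, B, D, E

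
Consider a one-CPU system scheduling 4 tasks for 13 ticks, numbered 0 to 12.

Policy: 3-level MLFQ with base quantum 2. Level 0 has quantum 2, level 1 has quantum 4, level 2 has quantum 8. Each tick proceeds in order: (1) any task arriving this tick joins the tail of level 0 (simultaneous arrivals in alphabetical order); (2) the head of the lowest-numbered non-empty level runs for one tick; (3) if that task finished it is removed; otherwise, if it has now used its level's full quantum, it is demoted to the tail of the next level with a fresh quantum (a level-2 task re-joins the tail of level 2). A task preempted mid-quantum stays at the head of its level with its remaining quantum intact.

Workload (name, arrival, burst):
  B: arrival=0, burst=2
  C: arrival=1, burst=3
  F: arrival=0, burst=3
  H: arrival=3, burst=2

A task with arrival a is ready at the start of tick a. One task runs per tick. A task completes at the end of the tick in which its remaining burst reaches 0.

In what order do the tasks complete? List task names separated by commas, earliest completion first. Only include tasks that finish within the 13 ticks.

t=0: L0/L1/L2 = BF/-/- → run B
t=1: L0/L1/L2 = BFC/-/- → run B
t=2: L0/L1/L2 = FC/-/- → run F
t=3: L0/L1/L2 = FCH/-/- → run F
t=4: L0/L1/L2 = CH/F/- → run C
t=5: L0/L1/L2 = CH/F/- → run C
t=6: L0/L1/L2 = H/FC/- → run H
t=7: L0/L1/L2 = H/FC/- → run H
t=8: L0/L1/L2 = -/FC/- → run F
t=9: L0/L1/L2 = -/C/- → run C
t=10: (idle)
t=11: (idle)
t=12: (idle)

completion order = B, H, F, C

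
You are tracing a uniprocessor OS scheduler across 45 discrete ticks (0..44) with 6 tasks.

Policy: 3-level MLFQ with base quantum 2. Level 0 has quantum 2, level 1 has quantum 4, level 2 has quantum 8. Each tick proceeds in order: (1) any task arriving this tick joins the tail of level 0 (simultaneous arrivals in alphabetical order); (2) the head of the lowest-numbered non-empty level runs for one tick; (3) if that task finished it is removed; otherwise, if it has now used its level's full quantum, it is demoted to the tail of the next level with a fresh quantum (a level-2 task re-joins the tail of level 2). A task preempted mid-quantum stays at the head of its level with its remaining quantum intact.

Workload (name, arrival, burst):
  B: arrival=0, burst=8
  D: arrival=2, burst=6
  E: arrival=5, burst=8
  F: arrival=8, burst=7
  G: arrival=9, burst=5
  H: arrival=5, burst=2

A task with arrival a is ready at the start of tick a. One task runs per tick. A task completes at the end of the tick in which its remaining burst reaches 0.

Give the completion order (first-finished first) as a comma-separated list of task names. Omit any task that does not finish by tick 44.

completion order = H, D, G, B, E, F

t=0: L0/L1/L2 = B/-/- → run B
t=1: L0/L1/L2 = B/-/- → run B
t=2: L0/L1/L2 = D/B/- → run D
t=3: L0/L1/L2 = D/B/- → run D
t=4: L0/L1/L2 = -/BD/- → run B
t=5: L0/L1/L2 = EH/BD/- → run E
t=6: L0/L1/L2 = EH/BD/- → run E
t=7: L0/L1/L2 = H/BDE/- → run H
t=8: L0/L1/L2 = HF/BDE/- → run H
t=9: L0/L1/L2 = FG/BDE/- → run F
t=10: L0/L1/L2 = FG/BDE/- → run F
t=11: L0/L1/L2 = G/BDEF/- → run G
t=12: L0/L1/L2 = G/BDEF/- → run G
t=13: L0/L1/L2 = -/BDEFG/- → run B
t=14: L0/L1/L2 = -/BDEFG/- → run B
t=15: L0/L1/L2 = -/BDEFG/- → run B
t=16: L0/L1/L2 = -/DEFG/B → run D
t=17: L0/L1/L2 = -/DEFG/B → run D
t=18: L0/L1/L2 = -/DEFG/B → run D
t=19: L0/L1/L2 = -/DEFG/B → run D
t=20: L0/L1/L2 = -/EFG/B → run E
t=21: L0/L1/L2 = -/EFG/B → run E
t=22: L0/L1/L2 = -/EFG/B → run E
t=23: L0/L1/L2 = -/EFG/B → run E
t=24: L0/L1/L2 = -/FG/BE → run F
t=25: L0/L1/L2 = -/FG/BE → run F
t=26: L0/L1/L2 = -/FG/BE → run F
t=27: L0/L1/L2 = -/FG/BE → run F
t=28: L0/L1/L2 = -/G/BEF → run G
t=29: L0/L1/L2 = -/G/BEF → run G
t=30: L0/L1/L2 = -/G/BEF → run G
t=31: L0/L1/L2 = -/-/BEF → run B
t=32: L0/L1/L2 = -/-/BEF → run B
t=33: L0/L1/L2 = -/-/EF → run E
t=34: L0/L1/L2 = -/-/EF → run E
t=35: L0/L1/L2 = -/-/F → run F
t=36: (idle)
t=37: (idle)
t=38: (idle)
t=39: (idle)
t=40: (idle)
t=41: (idle)
t=42: (idle)
t=43: (idle)
t=44: (idle)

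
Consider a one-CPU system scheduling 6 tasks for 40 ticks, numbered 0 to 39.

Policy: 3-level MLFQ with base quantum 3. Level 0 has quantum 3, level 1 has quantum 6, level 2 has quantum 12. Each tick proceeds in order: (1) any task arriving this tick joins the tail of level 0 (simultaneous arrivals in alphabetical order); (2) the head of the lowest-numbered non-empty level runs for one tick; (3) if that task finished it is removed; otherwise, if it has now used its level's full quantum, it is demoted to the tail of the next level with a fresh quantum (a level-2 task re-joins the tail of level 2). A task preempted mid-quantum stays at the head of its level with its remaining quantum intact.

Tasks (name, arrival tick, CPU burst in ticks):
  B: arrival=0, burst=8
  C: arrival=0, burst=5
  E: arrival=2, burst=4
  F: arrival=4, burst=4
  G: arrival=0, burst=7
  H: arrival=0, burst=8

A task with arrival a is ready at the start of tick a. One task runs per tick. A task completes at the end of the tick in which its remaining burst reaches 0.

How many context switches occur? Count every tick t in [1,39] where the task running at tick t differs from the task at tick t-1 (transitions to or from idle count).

context switches = 12

t=0: L0/L1/L2 = BCGH/-/- → run B
t=1: L0/L1/L2 = BCGH/-/- → run B
t=2: L0/L1/L2 = BCGHE/-/- → run B
t=3: L0/L1/L2 = CGHE/B/- → run C
t=4: L0/L1/L2 = CGHEF/B/- → run C
t=5: L0/L1/L2 = CGHEF/B/- → run C
t=6: L0/L1/L2 = GHEF/BC/- → run G
t=7: L0/L1/L2 = GHEF/BC/- → run G
t=8: L0/L1/L2 = GHEF/BC/- → run G
t=9: L0/L1/L2 = HEF/BCG/- → run H
t=10: L0/L1/L2 = HEF/BCG/- → run H
t=11: L0/L1/L2 = HEF/BCG/- → run H
t=12: L0/L1/L2 = EF/BCGH/- → run E
t=13: L0/L1/L2 = EF/BCGH/- → run E
t=14: L0/L1/L2 = EF/BCGH/- → run E
t=15: L0/L1/L2 = F/BCGHE/- → run F
t=16: L0/L1/L2 = F/BCGHE/- → run F
t=17: L0/L1/L2 = F/BCGHE/- → run F
t=18: L0/L1/L2 = -/BCGHEF/- → run B
t=19: L0/L1/L2 = -/BCGHEF/- → run B
t=20: L0/L1/L2 = -/BCGHEF/- → run B
t=21: L0/L1/L2 = -/BCGHEF/- → run B
t=22: L0/L1/L2 = -/BCGHEF/- → run B
t=23: L0/L1/L2 = -/CGHEF/- → run C
t=24: L0/L1/L2 = -/CGHEF/- → run C
t=25: L0/L1/L2 = -/GHEF/- → run G
t=26: L0/L1/L2 = -/GHEF/- → run G
t=27: L0/L1/L2 = -/GHEF/- → run G
t=28: L0/L1/L2 = -/GHEF/- → run G
t=29: L0/L1/L2 = -/HEF/- → run H
t=30: L0/L1/L2 = -/HEF/- → run H
t=31: L0/L1/L2 = -/HEF/- → run H
t=32: L0/L1/L2 = -/HEF/- → run H
t=33: L0/L1/L2 = -/HEF/- → run H
t=34: L0/L1/L2 = -/EF/- → run E
t=35: L0/L1/L2 = -/F/- → run F
t=36: (idle)
t=37: (idle)
t=38: (idle)
t=39: (idle)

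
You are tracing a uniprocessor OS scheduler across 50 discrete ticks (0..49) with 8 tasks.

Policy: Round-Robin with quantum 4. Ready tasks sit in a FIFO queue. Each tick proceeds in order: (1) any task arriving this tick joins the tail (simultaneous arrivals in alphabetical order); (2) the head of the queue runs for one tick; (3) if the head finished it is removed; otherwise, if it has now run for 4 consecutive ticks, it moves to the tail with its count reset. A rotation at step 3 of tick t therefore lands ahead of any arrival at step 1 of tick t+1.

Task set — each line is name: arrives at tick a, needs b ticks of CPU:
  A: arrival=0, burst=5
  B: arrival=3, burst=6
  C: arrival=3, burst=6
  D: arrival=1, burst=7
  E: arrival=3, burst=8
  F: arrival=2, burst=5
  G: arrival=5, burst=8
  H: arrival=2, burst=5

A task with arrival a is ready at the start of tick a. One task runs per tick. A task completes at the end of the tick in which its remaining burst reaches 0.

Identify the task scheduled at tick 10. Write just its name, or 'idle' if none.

t=0: queue=[A] q_used=0 → run A
t=1: queue=[A,D] q_used=1 → run A
t=2: queue=[A,D,F,H] q_used=2 → run A
t=3: queue=[A,D,F,H,B,C,E] q_used=3 → run A
t=4: queue=[D,F,H,B,C,E,A] q_used=0 → run D
t=5: queue=[D,F,H,B,C,E,A,G] q_used=1 → run D
t=6: queue=[D,F,H,B,C,E,A,G] q_used=2 → run D
t=7: queue=[D,F,H,B,C,E,A,G] q_used=3 → run D
t=8: queue=[F,H,B,C,E,A,G,D] q_used=0 → run F
t=9: queue=[F,H,B,C,E,A,G,D] q_used=1 → run F
t=10: queue=[F,H,B,C,E,A,G,D] q_used=2 → run F
t=11: queue=[F,H,B,C,E,A,G,D] q_used=3 → run F
t=12: queue=[H,B,C,E,A,G,D,F] q_used=0 → run H
t=13: queue=[H,B,C,E,A,G,D,F] q_used=1 → run H
t=14: queue=[H,B,C,E,A,G,D,F] q_used=2 → run H
t=15: queue=[H,B,C,E,A,G,D,F] q_used=3 → run H
t=16: queue=[B,C,E,A,G,D,F,H] q_used=0 → run B
t=17: queue=[B,C,E,A,G,D,F,H] q_used=1 → run B
t=18: queue=[B,C,E,A,G,D,F,H] q_used=2 → run B
t=19: queue=[B,C,E,A,G,D,F,H] q_used=3 → run B
t=20: queue=[C,E,A,G,D,F,H,B] q_used=0 → run C
t=21: queue=[C,E,A,G,D,F,H,B] q_used=1 → run C
t=22: queue=[C,E,A,G,D,F,H,B] q_used=2 → run C
t=23: queue=[C,E,A,G,D,F,H,B] q_used=3 → run C
t=24: queue=[E,A,G,D,F,H,B,C] q_used=0 → run E
t=25: queue=[E,A,G,D,F,H,B,C] q_used=1 → run E
t=26: queue=[E,A,G,D,F,H,B,C] q_used=2 → run E
t=27: queue=[E,A,G,D,F,H,B,C] q_used=3 → run E
t=28: queue=[A,G,D,F,H,B,C,E] q_used=0 → run A
t=29: queue=[G,D,F,H,B,C,E] q_used=0 → run G
t=30: queue=[G,D,F,H,B,C,E] q_used=1 → run G
t=31: queue=[G,D,F,H,B,C,E] q_used=2 → run G
t=32: queue=[G,D,F,H,B,C,E] q_used=3 → run G
t=33: queue=[D,F,H,B,C,E,G] q_used=0 → run D
t=34: queue=[D,F,H,B,C,E,G] q_used=1 → run D
t=35: queue=[D,F,H,B,C,E,G] q_used=2 → run D
t=36: queue=[F,H,B,C,E,G] q_used=0 → run F
t=37: queue=[H,B,C,E,G] q_used=0 → run H
t=38: queue=[B,C,E,G] q_used=0 → run B
t=39: queue=[B,C,E,G] q_used=1 → run B
t=40: queue=[C,E,G] q_used=0 → run C
t=41: queue=[C,E,G] q_used=1 → run C
t=42: queue=[E,G] q_used=0 → run E
t=43: queue=[E,G] q_used=1 → run E
t=44: queue=[E,G] q_used=2 → run E
t=45: queue=[E,G] q_used=3 → run E
t=46: queue=[G] q_used=0 → run G
t=47: queue=[G] q_used=1 → run G
t=48: queue=[G] q_used=2 → run G
t=49: queue=[G] q_used=3 → run G

running at tick 10 = F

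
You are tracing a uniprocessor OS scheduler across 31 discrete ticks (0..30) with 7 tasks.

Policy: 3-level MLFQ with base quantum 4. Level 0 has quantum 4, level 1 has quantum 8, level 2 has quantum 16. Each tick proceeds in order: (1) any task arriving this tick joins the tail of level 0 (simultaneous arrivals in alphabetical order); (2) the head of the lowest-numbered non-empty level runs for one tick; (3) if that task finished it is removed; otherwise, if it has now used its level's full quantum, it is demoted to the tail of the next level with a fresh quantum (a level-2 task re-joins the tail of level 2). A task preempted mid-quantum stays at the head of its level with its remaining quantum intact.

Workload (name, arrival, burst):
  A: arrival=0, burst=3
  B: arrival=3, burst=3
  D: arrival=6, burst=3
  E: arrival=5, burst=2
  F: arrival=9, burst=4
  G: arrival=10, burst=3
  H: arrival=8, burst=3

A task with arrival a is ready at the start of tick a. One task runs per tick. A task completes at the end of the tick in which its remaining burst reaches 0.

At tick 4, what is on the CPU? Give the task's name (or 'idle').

running at tick 4 = B

t=0: L0/L1/L2 = A/-/- → run A
t=1: L0/L1/L2 = A/-/- → run A
t=2: L0/L1/L2 = A/-/- → run A
t=3: L0/L1/L2 = B/-/- → run B
t=4: L0/L1/L2 = B/-/- → run B
t=5: L0/L1/L2 = BE/-/- → run B
t=6: L0/L1/L2 = ED/-/- → run E
t=7: L0/L1/L2 = ED/-/- → run E
t=8: L0/L1/L2 = DH/-/- → run D
t=9: L0/L1/L2 = DHF/-/- → run D
t=10: L0/L1/L2 = DHFG/-/- → run D
t=11: L0/L1/L2 = HFG/-/- → run H
t=12: L0/L1/L2 = HFG/-/- → run H
t=13: L0/L1/L2 = HFG/-/- → run H
t=14: L0/L1/L2 = FG/-/- → run F
t=15: L0/L1/L2 = FG/-/- → run F
t=16: L0/L1/L2 = FG/-/- → run F
t=17: L0/L1/L2 = FG/-/- → run F
t=18: L0/L1/L2 = G/-/- → run G
t=19: L0/L1/L2 = G/-/- → run G
t=20: L0/L1/L2 = G/-/- → run G
t=21: (idle)
t=22: (idle)
t=23: (idle)
t=24: (idle)
t=25: (idle)
t=26: (idle)
t=27: (idle)
t=28: (idle)
t=29: (idle)
t=30: (idle)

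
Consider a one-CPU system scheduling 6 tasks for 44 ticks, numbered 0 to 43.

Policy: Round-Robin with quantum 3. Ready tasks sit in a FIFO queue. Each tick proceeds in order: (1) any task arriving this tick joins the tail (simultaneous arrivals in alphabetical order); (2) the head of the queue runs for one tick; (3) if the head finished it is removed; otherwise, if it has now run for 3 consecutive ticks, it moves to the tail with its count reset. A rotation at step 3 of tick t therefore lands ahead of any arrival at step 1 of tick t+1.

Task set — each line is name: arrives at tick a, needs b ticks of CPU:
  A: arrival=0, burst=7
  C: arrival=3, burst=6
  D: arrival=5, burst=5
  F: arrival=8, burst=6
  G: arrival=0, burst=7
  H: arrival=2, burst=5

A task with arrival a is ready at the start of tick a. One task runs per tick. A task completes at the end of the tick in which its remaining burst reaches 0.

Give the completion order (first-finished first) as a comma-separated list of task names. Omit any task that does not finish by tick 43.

t=0: queue=[A,G] q_used=0 → run A
t=1: queue=[A,G] q_used=1 → run A
t=2: queue=[A,G,H] q_used=2 → run A
t=3: queue=[G,H,A,C] q_used=0 → run G
t=4: queue=[G,H,A,C] q_used=1 → run G
t=5: queue=[G,H,A,C,D] q_used=2 → run G
t=6: queue=[H,A,C,D,G] q_used=0 → run H
t=7: queue=[H,A,C,D,G] q_used=1 → run H
t=8: queue=[H,A,C,D,G,F] q_used=2 → run H
t=9: queue=[A,C,D,G,F,H] q_used=0 → run A
t=10: queue=[A,C,D,G,F,H] q_used=1 → run A
t=11: queue=[A,C,D,G,F,H] q_used=2 → run A
t=12: queue=[C,D,G,F,H,A] q_used=0 → run C
t=13: queue=[C,D,G,F,H,A] q_used=1 → run C
t=14: queue=[C,D,G,F,H,A] q_used=2 → run C
t=15: queue=[D,G,F,H,A,C] q_used=0 → run D
t=16: queue=[D,G,F,H,A,C] q_used=1 → run D
t=17: queue=[D,G,F,H,A,C] q_used=2 → run D
t=18: queue=[G,F,H,A,C,D] q_used=0 → run G
t=19: queue=[G,F,H,A,C,D] q_used=1 → run G
t=20: queue=[G,F,H,A,C,D] q_used=2 → run G
t=21: queue=[F,H,A,C,D,G] q_used=0 → run F
t=22: queue=[F,H,A,C,D,G] q_used=1 → run F
t=23: queue=[F,H,A,C,D,G] q_used=2 → run F
t=24: queue=[H,A,C,D,G,F] q_used=0 → run H
t=25: queue=[H,A,C,D,G,F] q_used=1 → run H
t=26: queue=[A,C,D,G,F] q_used=0 → run A
t=27: queue=[C,D,G,F] q_used=0 → run C
t=28: queue=[C,D,G,F] q_used=1 → run C
t=29: queue=[C,D,G,F] q_used=2 → run C
t=30: queue=[D,G,F] q_used=0 → run D
t=31: queue=[D,G,F] q_used=1 → run D
t=32: queue=[G,F] q_used=0 → run G
t=33: queue=[F] q_used=0 → run F
t=34: queue=[F] q_used=1 → run F
t=35: queue=[F] q_used=2 → run F
t=36: (idle)
t=37: (idle)
t=38: (idle)
t=39: (idle)
t=40: (idle)
t=41: (idle)
t=42: (idle)
t=43: (idle)

completion order = H, A, C, D, G, F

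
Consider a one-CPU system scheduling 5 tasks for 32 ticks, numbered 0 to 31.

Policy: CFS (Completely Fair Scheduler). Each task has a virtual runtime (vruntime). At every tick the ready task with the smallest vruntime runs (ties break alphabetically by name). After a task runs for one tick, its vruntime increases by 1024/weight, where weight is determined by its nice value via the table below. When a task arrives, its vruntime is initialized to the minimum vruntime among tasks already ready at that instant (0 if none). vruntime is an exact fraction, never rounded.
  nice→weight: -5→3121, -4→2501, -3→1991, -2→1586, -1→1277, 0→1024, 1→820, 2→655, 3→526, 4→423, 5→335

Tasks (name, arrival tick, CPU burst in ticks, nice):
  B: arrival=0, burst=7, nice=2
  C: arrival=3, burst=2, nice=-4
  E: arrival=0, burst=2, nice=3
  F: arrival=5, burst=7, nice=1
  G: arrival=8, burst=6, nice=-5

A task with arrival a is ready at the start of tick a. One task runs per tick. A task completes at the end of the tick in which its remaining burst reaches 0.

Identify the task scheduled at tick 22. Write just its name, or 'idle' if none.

t=0: vr[B=0 E=0] → run B
t=1: vr[B=1024/655 E=0] → run E
t=2: vr[B=1024/655 E=512/263] → run B
t=3: vr[B=2048/655 C=512/263 E=512/263] → run C
t=4: vr[B=2048/655 C=1549824/657763 E=512/263] → run E
t=5: vr[B=2048/655 C=1549824/657763 F=1549824/657763] → run C
t=6: vr[B=2048/655 F=1549824/657763] → run F
t=7: vr[B=2048/655 F=11856128/3288815] → run B
t=8: vr[B=3072/655 F=11856128/3288815 G=11856128/3288815] → run F
t=9: vr[B=3072/655 F=15963136/3288815 G=11856128/3288815] → run G
t=10: vr[B=3072/655 F=15963136/3288815 G=40370722048/10264391615] → run G
t=11: vr[B=3072/655 F=15963136/3288815 G=43738468608/10264391615] → run G
t=12: vr[B=3072/655 F=15963136/3288815 G=47106215168/10264391615] → run G
t=13: vr[B=3072/655 F=15963136/3288815 G=50473961728/10264391615] → run B
t=14: vr[B=4096/655 F=15963136/3288815 G=50473961728/10264391615] → run F
t=15: vr[B=4096/655 F=20070144/3288815 G=50473961728/10264391615] → run G
t=16: vr[B=4096/655 F=20070144/3288815 G=53841708288/10264391615] → run G
t=17: vr[B=4096/655 F=20070144/3288815] → run F
t=18: vr[B=4096/655 F=24177152/3288815] → run B
t=19: vr[B=1024/131 F=24177152/3288815] → run F
t=20: vr[B=1024/131 F=5656832/657763] → run B
t=21: vr[B=6144/655 F=5656832/657763] → run F
t=22: vr[B=6144/655 F=32391168/3288815] → run B
t=23: vr[F=32391168/3288815] → run F
t=24: (idle)
t=25: (idle)
t=26: (idle)
t=27: (idle)
t=28: (idle)
t=29: (idle)
t=30: (idle)
t=31: (idle)

running at tick 22 = B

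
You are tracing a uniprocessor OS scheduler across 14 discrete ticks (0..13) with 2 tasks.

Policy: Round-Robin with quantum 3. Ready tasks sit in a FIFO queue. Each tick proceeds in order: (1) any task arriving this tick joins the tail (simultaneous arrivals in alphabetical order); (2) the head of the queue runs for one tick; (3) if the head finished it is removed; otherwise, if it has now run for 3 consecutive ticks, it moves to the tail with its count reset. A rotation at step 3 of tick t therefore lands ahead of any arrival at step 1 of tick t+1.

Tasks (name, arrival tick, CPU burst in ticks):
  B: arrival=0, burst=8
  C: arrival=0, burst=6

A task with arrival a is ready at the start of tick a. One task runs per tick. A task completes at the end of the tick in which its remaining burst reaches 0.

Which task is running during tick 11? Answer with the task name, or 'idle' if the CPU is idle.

t=0: queue=[B,C] q_used=0 → run B
t=1: queue=[B,C] q_used=1 → run B
t=2: queue=[B,C] q_used=2 → run B
t=3: queue=[C,B] q_used=0 → run C
t=4: queue=[C,B] q_used=1 → run C
t=5: queue=[C,B] q_used=2 → run C
t=6: queue=[B,C] q_used=0 → run B
t=7: queue=[B,C] q_used=1 → run B
t=8: queue=[B,C] q_used=2 → run B
t=9: queue=[C,B] q_used=0 → run C
t=10: queue=[C,B] q_used=1 → run C
t=11: queue=[C,B] q_used=2 → run C
t=12: queue=[B] q_used=0 → run B
t=13: queue=[B] q_used=1 → run B

running at tick 11 = C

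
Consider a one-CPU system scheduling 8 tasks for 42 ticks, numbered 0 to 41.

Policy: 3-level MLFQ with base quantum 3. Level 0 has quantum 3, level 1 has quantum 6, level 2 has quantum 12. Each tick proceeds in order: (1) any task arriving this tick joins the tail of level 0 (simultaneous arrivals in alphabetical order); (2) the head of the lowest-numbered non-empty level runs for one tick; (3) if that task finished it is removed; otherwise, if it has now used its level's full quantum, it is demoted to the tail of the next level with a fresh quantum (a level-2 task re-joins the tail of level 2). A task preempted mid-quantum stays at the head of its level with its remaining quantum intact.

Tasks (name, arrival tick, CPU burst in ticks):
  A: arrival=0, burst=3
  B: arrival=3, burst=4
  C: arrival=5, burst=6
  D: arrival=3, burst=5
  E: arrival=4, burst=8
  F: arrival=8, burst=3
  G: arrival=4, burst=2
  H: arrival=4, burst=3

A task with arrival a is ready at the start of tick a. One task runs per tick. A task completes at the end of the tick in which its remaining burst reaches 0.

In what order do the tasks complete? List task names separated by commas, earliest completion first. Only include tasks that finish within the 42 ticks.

completion order = A, G, H, F, B, D, E, C

t=0: L0/L1/L2 = A/-/- → run A
t=1: L0/L1/L2 = A/-/- → run A
t=2: L0/L1/L2 = A/-/- → run A
t=3: L0/L1/L2 = BD/-/- → run B
t=4: L0/L1/L2 = BDEGH/-/- → run B
t=5: L0/L1/L2 = BDEGHC/-/- → run B
t=6: L0/L1/L2 = DEGHC/B/- → run D
t=7: L0/L1/L2 = DEGHC/B/- → run D
t=8: L0/L1/L2 = DEGHCF/B/- → run D
t=9: L0/L1/L2 = EGHCF/BD/- → run E
t=10: L0/L1/L2 = EGHCF/BD/- → run E
t=11: L0/L1/L2 = EGHCF/BD/- → run E
t=12: L0/L1/L2 = GHCF/BDE/- → run G
t=13: L0/L1/L2 = GHCF/BDE/- → run G
t=14: L0/L1/L2 = HCF/BDE/- → run H
t=15: L0/L1/L2 = HCF/BDE/- → run H
t=16: L0/L1/L2 = HCF/BDE/- → run H
t=17: L0/L1/L2 = CF/BDE/- → run C
t=18: L0/L1/L2 = CF/BDE/- → run C
t=19: L0/L1/L2 = CF/BDE/- → run C
t=20: L0/L1/L2 = F/BDEC/- → run F
t=21: L0/L1/L2 = F/BDEC/- → run F
t=22: L0/L1/L2 = F/BDEC/- → run F
t=23: L0/L1/L2 = -/BDEC/- → run B
t=24: L0/L1/L2 = -/DEC/- → run D
t=25: L0/L1/L2 = -/DEC/- → run D
t=26: L0/L1/L2 = -/EC/- → run E
t=27: L0/L1/L2 = -/EC/- → run E
t=28: L0/L1/L2 = -/EC/- → run E
t=29: L0/L1/L2 = -/EC/- → run E
t=30: L0/L1/L2 = -/EC/- → run E
t=31: L0/L1/L2 = -/C/- → run C
t=32: L0/L1/L2 = -/C/- → run C
t=33: L0/L1/L2 = -/C/- → run C
t=34: (idle)
t=35: (idle)
t=36: (idle)
t=37: (idle)
t=38: (idle)
t=39: (idle)
t=40: (idle)
t=41: (idle)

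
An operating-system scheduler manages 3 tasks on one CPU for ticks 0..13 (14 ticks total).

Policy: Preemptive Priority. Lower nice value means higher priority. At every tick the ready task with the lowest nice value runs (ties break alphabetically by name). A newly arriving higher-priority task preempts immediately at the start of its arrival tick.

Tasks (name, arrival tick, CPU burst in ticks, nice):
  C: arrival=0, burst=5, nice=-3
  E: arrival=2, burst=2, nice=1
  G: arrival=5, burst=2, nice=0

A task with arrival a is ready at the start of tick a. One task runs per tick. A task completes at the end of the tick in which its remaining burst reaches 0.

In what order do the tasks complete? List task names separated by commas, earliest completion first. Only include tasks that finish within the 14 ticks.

t=0: ready={C} → run C
t=1: ready={C} → run C
t=2: ready={C,E} → run C
t=3: ready={C,E} → run C
t=4: ready={C,E} → run C
t=5: ready={E,G} → run G
t=6: ready={E,G} → run G
t=7: ready={E} → run E
t=8: ready={E} → run E
t=9: (idle)
t=10: (idle)
t=11: (idle)
t=12: (idle)
t=13: (idle)

completion order = C, G, E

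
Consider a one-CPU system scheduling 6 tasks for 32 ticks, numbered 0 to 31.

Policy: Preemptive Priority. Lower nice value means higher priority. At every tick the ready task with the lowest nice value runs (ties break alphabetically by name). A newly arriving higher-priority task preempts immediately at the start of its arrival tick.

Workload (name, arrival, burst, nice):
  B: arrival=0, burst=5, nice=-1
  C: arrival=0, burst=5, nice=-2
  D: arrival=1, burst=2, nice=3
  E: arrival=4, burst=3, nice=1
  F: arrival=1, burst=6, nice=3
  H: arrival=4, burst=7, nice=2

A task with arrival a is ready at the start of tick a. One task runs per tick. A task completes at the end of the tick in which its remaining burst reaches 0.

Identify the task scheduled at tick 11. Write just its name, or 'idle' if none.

t=0: ready={B,C} → run C
t=1: ready={B,C,D,F} → run C
t=2: ready={B,C,D,F} → run C
t=3: ready={B,C,D,F} → run C
t=4: ready={B,C,D,E,F,H} → run C
t=5: ready={B,D,E,F,H} → run B
t=6: ready={B,D,E,F,H} → run B
t=7: ready={B,D,E,F,H} → run B
t=8: ready={B,D,E,F,H} → run B
t=9: ready={B,D,E,F,H} → run B
t=10: ready={D,E,F,H} → run E
t=11: ready={D,E,F,H} → run E
t=12: ready={D,E,F,H} → run E
t=13: ready={D,F,H} → run H
t=14: ready={D,F,H} → run H
t=15: ready={D,F,H} → run H
t=16: ready={D,F,H} → run H
t=17: ready={D,F,H} → run H
t=18: ready={D,F,H} → run H
t=19: ready={D,F,H} → run H
t=20: ready={D,F} → run D
t=21: ready={D,F} → run D
t=22: ready={F} → run F
t=23: ready={F} → run F
t=24: ready={F} → run F
t=25: ready={F} → run F
t=26: ready={F} → run F
t=27: ready={F} → run F
t=28: (idle)
t=29: (idle)
t=30: (idle)
t=31: (idle)

running at tick 11 = E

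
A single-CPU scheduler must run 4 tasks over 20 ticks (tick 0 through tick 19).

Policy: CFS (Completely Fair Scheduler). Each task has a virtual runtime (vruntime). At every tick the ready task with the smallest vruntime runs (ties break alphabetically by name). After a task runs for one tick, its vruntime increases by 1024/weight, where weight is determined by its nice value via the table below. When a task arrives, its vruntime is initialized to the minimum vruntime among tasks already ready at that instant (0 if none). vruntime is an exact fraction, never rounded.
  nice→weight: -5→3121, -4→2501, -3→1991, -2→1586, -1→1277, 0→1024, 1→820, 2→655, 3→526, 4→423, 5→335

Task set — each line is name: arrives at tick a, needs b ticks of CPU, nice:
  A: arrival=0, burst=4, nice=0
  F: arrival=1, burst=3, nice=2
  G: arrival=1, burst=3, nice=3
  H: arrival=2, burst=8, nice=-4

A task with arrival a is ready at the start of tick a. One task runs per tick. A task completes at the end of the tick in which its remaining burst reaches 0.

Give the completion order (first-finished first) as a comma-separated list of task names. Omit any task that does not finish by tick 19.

t=0: vr[A=0] → run A
t=1: vr[A=1 F=1 G=1] → run A
t=2: vr[A=2 F=1 G=1 H=1] → run F
t=3: vr[A=2 F=1679/655 G=1 H=1] → run G
t=4: vr[A=2 F=1679/655 G=775/263 H=1] → run H
t=5: vr[A=2 F=1679/655 G=775/263 H=3525/2501] → run H
t=6: vr[A=2 F=1679/655 G=775/263 H=4549/2501] → run H
t=7: vr[A=2 F=1679/655 G=775/263 H=5573/2501] → run A
t=8: vr[A=3 F=1679/655 G=775/263 H=5573/2501] → run H
t=9: vr[A=3 F=1679/655 G=775/263 H=6597/2501] → run F
t=10: vr[A=3 F=2703/655 G=775/263 H=6597/2501] → run H
t=11: vr[A=3 F=2703/655 G=775/263 H=7621/2501] → run G
t=12: vr[A=3 F=2703/655 G=1287/263 H=7621/2501] → run A
t=13: vr[F=2703/655 G=1287/263 H=7621/2501] → run H
t=14: vr[F=2703/655 G=1287/263 H=8645/2501] → run H
t=15: vr[F=2703/655 G=1287/263 H=9669/2501] → run H
t=16: vr[F=2703/655 G=1287/263] → run F
t=17: vr[G=1287/263] → run G
t=18: (idle)
t=19: (idle)

completion order = A, H, F, G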